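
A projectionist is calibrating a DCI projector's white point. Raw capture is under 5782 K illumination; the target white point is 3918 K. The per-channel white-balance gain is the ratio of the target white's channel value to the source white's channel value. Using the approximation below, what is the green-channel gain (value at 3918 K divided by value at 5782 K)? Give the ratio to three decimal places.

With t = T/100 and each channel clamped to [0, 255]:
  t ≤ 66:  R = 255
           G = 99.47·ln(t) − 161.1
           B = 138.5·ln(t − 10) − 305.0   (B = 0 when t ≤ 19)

At 5782 K (t = 57.82):
  G = 99.47·ln 57.82 − 161.1 = 99.47·4.0573 − 161.1 = 242.483.
At 3918 K (t = 39.18):
  G = 99.47·ln 39.18 − 161.1 = 99.47·3.6682 − 161.1 = 203.773.
Gain = 203.773 / 242.483 = 0.8404 → 0.840.

0.840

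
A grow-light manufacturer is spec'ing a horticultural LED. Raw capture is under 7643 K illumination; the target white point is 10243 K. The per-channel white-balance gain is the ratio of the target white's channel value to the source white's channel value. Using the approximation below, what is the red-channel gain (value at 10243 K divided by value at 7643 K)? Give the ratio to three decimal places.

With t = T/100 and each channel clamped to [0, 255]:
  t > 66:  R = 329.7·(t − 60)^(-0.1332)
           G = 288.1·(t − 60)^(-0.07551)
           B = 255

0.881

At 7643 K (t = 76.43):
  R = 329.7·(76.43 − 60)^(-0.1332) = 329.7·16.43^(-0.1332) = 329.7·0.68877 = 227.089.
At 10243 K (t = 102.43):
  R = 329.7·(102.43 − 60)^(-0.1332) = 329.7·42.43^(-0.1332) = 329.7·0.60701 = 200.130.
Gain = 200.130 / 227.089 = 0.8813 → 0.881.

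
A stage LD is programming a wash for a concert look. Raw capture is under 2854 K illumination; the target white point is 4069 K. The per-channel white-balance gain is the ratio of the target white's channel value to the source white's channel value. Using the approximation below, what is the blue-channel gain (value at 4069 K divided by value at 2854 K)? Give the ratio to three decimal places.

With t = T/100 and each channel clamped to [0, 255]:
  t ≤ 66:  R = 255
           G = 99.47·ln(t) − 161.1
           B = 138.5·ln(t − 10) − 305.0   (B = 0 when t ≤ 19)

1.702

At 2854 K (t = 28.54):
  B = 138.5·ln(28.54 − 10) − 305.0 = 138.5·ln 18.54 − 305.0 = 138.5·2.9199 − 305.0 = 99.410.
At 4069 K (t = 40.69):
  B = 138.5·ln(40.69 − 10) − 305.0 = 138.5·ln 30.69 − 305.0 = 138.5·3.4239 − 305.0 = 169.215.
Gain = 169.215 / 99.410 = 1.7022 → 1.702.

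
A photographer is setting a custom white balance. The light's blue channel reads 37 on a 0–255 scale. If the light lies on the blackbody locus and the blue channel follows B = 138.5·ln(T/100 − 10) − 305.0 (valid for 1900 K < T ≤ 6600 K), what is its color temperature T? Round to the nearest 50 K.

2200 K

ln(t − 10) = (37 + 305.0) / 138.5 = 2.4693.
t − 10 = e^2.4693 = 11.814, so t = 21.814.
T = 100·t = 2181 K → 2200 K to the nearest 50 K.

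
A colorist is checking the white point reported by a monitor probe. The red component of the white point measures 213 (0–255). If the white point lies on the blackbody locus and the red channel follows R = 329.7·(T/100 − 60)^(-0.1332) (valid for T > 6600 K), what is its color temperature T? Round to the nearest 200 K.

8600 K

(t − 60)^(-0.1332) = 213/329.7 = 0.64604.
t − 60 = 0.64604^(1/-0.1332) = 0.64604^(-7.508) = 26.575, so t = 86.575.
T = 100·t = 8657 K → 8600 K to the nearest 200 K.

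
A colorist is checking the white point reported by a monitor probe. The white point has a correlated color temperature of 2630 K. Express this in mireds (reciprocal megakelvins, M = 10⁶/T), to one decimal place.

M = 10⁶ / 2630 = 380.228 → 380.2 mireds.

380.2 mireds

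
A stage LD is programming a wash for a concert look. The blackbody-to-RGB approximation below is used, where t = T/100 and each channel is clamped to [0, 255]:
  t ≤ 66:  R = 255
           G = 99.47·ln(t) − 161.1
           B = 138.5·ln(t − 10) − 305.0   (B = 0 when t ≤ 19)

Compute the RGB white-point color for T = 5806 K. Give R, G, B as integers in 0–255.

t = 5806/100 = 58.06; the t ≤ 66 branch applies.
R = 255 by definition for t ≤ 66.
G = 99.47·ln 58.06 − 161.1 = 99.47·4.0615 − 161.1 = 242.895.
B = 138.5·ln(58.06 − 10) − 305.0 = 138.5·ln 48.06 − 305.0 = 138.5·3.8725 − 305.0 = 231.334.
Rounded: (255, 243, 231).

R=255, G=243, B=231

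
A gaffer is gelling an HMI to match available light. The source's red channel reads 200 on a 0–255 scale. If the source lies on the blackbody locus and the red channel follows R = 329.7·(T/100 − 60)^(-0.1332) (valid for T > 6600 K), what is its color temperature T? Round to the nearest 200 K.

(t − 60)^(-0.1332) = 200/329.7 = 0.60661.
t − 60 = 0.60661^(1/-0.1332) = 0.60661^(-7.508) = 42.638, so t = 102.638.
T = 100·t = 10264 K → 10200 K to the nearest 200 K.

10200 K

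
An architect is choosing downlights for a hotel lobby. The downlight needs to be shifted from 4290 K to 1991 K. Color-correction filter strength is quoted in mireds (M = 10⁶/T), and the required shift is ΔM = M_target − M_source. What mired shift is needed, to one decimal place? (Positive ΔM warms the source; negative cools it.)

M_source = 10⁶/4290 = 233.100; M_target = 10⁶/1991 = 502.260.
ΔM = 502.260 − 233.100 = 269.160 → +269.2 mireds, a warming shift.

+269.2 mireds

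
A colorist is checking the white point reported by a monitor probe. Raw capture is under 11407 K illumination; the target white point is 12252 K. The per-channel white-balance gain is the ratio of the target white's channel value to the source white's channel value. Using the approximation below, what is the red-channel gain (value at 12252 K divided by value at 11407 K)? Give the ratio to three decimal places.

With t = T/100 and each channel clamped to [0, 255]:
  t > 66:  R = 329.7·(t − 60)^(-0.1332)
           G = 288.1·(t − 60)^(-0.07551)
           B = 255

At 11407 K (t = 114.07):
  R = 329.7·(114.07 − 60)^(-0.1332) = 329.7·54.07^(-0.1332) = 329.7·0.58772 = 193.771.
At 12252 K (t = 122.52):
  R = 329.7·(122.52 − 60)^(-0.1332) = 329.7·62.52^(-0.1332) = 329.7·0.57646 = 190.059.
Gain = 190.059 / 193.771 = 0.9808 → 0.981.

0.981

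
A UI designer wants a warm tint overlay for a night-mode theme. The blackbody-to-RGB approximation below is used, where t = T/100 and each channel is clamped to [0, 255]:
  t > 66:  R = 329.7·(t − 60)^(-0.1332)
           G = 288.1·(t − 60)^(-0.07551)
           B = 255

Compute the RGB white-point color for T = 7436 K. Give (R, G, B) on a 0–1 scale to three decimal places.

t = 7436/100 = 74.36; the t > 66 branch applies.
R = 329.7·(74.36 − 60)^(-0.1332) = 329.7·14.36^(-0.1332) = 329.7·0.70124 = 231.199.
G = 288.1·(74.36 − 60)^(-0.07551) = 288.1·14.36^(-0.07551) = 288.1·0.81776 = 235.595.
B = 255 by definition for t > 66.
Dividing each by 255: (0.9067, 0.9239, 1.0000) → (0.907, 0.924, 1.000).

(0.907, 0.924, 1.000)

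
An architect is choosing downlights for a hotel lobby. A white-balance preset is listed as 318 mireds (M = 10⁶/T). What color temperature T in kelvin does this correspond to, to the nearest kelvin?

3145 K

T = 10⁶ / 318 = 3144.65 K → 3145 K.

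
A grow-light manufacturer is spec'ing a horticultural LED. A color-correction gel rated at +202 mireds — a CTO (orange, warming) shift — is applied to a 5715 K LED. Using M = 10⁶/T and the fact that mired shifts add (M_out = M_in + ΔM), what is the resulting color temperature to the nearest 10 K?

2650 K

M_in = 10⁶/5715 = 174.98 mireds.
M_out = 174.98 + (+202) = 376.98 mireds.
T_out = 10⁶/376.98 = 2652.7 K → 2650 K.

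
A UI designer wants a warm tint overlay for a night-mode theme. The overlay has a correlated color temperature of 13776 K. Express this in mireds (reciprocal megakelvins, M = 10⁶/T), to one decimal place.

72.6 mireds

M = 10⁶ / 13776 = 72.590 → 72.6 mireds.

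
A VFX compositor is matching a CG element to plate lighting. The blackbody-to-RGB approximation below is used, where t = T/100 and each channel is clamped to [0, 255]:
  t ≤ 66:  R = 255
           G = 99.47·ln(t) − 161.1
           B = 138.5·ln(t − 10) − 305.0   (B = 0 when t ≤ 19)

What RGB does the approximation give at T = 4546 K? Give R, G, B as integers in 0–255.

R=255, G=219, B=189

t = 4546/100 = 45.46; the t ≤ 66 branch applies.
R = 255 by definition for t ≤ 66.
G = 99.47·ln 45.46 − 161.1 = 99.47·3.8168 − 161.1 = 218.560.
B = 138.5·ln(45.46 − 10) − 305.0 = 138.5·ln 35.46 − 305.0 = 138.5·3.5684 − 305.0 = 189.224.
Rounded: (255, 219, 189).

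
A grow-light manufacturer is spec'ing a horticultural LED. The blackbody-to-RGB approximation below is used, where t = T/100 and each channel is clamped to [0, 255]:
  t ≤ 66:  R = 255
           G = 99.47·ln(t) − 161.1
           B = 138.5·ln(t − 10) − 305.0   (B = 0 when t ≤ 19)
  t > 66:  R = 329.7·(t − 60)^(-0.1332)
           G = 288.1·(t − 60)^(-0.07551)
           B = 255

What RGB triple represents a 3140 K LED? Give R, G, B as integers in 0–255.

t = 3140/100 = 31.4; the t ≤ 66 branch applies.
R = 255 by definition for t ≤ 66.
G = 99.47·ln 31.4 − 161.1 = 99.47·3.4468 − 161.1 = 181.754.
B = 138.5·ln(31.4 − 10) − 305.0 = 138.5·ln 21.4 − 305.0 = 138.5·3.0634 − 305.0 = 119.280.
Rounded: (255, 182, 119).

R=255, G=182, B=119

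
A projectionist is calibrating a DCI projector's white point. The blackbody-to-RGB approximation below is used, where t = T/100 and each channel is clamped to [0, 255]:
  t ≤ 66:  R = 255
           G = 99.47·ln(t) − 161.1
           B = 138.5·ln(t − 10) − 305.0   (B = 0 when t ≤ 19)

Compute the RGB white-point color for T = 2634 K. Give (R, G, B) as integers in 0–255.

t = 2634/100 = 26.34; the t ≤ 66 branch applies.
R = 255 by definition for t ≤ 66.
G = 99.47·ln 26.34 − 161.1 = 99.47·3.2711 − 161.1 = 164.275.
B = 138.5·ln(26.34 − 10) − 305.0 = 138.5·ln 16.34 − 305.0 = 138.5·2.7936 − 305.0 = 81.916.
Rounded: (255, 164, 82).

(255, 164, 82)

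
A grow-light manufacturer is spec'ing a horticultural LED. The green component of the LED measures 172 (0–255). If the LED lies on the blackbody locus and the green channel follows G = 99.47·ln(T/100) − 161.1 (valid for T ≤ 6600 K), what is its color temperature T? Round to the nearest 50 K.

ln t = (172 + 161.1) / 99.47 = 3.3487.
t = e^3.3487 = 28.467.
T = 100·t = 2847 K → 2850 K to the nearest 50 K.

2850 K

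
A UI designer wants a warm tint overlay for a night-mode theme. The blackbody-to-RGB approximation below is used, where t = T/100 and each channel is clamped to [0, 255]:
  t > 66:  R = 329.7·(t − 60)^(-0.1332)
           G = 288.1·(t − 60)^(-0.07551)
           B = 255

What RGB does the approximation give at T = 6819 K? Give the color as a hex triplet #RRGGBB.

t = 6819/100 = 68.19; the t > 66 branch applies.
R = 329.7·(68.19 − 60)^(-0.1332) = 329.7·8.19^(-0.1332) = 329.7·0.75570 = 249.155.
G = 288.1·(68.19 − 60)^(-0.07551) = 288.1·8.19^(-0.07551) = 288.1·0.85317 = 245.800.
B = 255 by definition for t > 66.
Rounded: (249, 246, 255).
In hex: #F9F6FF.

#F9F6FF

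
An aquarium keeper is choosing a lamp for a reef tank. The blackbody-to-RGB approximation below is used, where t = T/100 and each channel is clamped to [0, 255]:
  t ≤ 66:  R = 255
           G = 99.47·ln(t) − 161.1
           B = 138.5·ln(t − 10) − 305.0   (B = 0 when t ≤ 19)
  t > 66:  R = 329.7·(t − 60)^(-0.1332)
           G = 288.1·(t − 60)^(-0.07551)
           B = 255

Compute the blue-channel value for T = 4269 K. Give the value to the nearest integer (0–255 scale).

178

t = 4269/100 = 42.69; the t ≤ 66 branch applies.
B = 138.5·ln(42.69 − 10) − 305.0 = 138.5·ln 32.69 − 305.0 = 138.5·3.4871 − 305.0 = 177.959.
Rounded: 178.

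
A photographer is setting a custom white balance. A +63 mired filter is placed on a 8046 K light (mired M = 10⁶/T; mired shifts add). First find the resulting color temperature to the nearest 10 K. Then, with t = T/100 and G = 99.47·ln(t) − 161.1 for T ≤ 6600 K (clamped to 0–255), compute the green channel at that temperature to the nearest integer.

235

M_in = 10⁶/8046 = 124.29; M_out = 124.29 + (+63) = 187.29.
T_out = 10⁶/187.29 = 5339.4 K → 5340 K; t = 53.4.
G = 99.47·ln 53.4 − 161.1 = 99.47·3.9778 − 161.1 = 234.573.
Rounded: 235.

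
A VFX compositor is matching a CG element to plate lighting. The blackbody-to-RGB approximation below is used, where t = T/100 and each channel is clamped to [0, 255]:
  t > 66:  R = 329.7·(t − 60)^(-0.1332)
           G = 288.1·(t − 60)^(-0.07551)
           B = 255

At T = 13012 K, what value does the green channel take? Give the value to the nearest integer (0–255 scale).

t = 13012/100 = 130.12; the t > 66 branch applies.
G = 288.1·(130.12 − 60)^(-0.07551) = 288.1·70.12^(-0.07551) = 288.1·0.72547 = 209.008.
Rounded: 209.

209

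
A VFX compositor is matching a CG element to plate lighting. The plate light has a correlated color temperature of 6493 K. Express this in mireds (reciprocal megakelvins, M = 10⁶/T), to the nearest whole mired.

154 mireds

M = 10⁶ / 6493 = 154.012 → 154 mireds.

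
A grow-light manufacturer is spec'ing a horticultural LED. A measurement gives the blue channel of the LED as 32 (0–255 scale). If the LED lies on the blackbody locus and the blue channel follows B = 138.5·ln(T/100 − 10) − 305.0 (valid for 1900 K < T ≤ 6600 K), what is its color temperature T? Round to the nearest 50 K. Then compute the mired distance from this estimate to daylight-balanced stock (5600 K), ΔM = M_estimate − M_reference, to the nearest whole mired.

ln(t − 10) = (32 + 305.0) / 138.5 = 2.4332.
t − 10 = e^2.4332 = 11.395, so t = 21.395.
T = 100·t = 2140 K → 2150 K to the nearest 50 K.
M_estimate = 10⁶/2150 = 465.12; M_reference = 10⁶/5600 = 178.57.
ΔM = 465.12 − 178.57 = 286.54 → +287 mireds.

+287 mireds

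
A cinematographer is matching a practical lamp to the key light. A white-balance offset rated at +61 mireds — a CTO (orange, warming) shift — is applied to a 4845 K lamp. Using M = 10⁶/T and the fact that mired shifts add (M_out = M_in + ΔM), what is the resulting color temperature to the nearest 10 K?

3740 K

M_in = 10⁶/4845 = 206.40 mireds.
M_out = 206.40 + (+61) = 267.40 mireds.
T_out = 10⁶/267.40 = 3739.7 K → 3740 K.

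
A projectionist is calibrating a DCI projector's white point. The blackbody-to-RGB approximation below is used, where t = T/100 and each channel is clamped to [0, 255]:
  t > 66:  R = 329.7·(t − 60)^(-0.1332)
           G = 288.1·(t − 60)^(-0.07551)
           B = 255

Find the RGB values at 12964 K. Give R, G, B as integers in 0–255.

t = 12964/100 = 129.64; the t > 66 branch applies.
R = 329.7·(129.64 − 60)^(-0.1332) = 329.7·69.64^(-0.1332) = 329.7·0.56824 = 187.348.
G = 288.1·(129.64 − 60)^(-0.07551) = 288.1·69.64^(-0.07551) = 288.1·0.72585 = 209.117.
B = 255 by definition for t > 66.
Rounded: (187, 209, 255).

R=187, G=209, B=255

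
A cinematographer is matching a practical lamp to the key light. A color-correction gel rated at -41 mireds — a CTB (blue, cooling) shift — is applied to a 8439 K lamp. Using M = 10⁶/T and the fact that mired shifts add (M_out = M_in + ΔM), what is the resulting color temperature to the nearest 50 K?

12900 K

M_in = 10⁶/8439 = 118.50 mireds.
M_out = 118.50 + (-41) = 77.50 mireds.
T_out = 10⁶/77.50 = 12903.6 K → 12900 K.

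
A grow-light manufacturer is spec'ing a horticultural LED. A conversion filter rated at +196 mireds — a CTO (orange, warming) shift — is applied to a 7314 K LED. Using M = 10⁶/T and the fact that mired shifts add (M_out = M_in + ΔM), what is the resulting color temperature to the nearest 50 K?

M_in = 10⁶/7314 = 136.72 mireds.
M_out = 136.72 + (+196) = 332.72 mireds.
T_out = 10⁶/332.72 = 3005.5 K → 3000 K.

3000 K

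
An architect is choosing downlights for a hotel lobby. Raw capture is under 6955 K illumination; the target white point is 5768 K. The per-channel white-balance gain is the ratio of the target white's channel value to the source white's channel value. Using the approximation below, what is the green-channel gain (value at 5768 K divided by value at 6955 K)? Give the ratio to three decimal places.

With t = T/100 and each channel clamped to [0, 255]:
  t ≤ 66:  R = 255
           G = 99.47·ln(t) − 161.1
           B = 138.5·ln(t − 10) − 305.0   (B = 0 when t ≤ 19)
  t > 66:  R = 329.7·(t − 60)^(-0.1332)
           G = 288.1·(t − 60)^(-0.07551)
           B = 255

0.997

At 6955 K (t = 69.55):
  G = 288.1·(69.55 − 60)^(-0.07551) = 288.1·9.55^(-0.07551) = 288.1·0.84333 = 242.965.
At 5768 K (t = 57.68):
  G = 99.47·ln 57.68 − 161.1 = 99.47·4.0549 − 161.1 = 242.242.
Gain = 242.242 / 242.965 = 0.9970 → 0.997.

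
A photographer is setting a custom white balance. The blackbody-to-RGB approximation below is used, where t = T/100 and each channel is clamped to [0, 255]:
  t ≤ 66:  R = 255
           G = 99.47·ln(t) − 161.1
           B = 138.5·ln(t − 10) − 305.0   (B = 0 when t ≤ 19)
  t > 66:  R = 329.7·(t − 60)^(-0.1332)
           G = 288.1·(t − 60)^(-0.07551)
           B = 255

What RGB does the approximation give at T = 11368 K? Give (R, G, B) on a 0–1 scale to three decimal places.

(0.761, 0.836, 1.000)

t = 11368/100 = 113.68; the t > 66 branch applies.
R = 329.7·(113.68 − 60)^(-0.1332) = 329.7·53.68^(-0.1332) = 329.7·0.58829 = 193.958.
G = 288.1·(113.68 − 60)^(-0.07551) = 288.1·53.68^(-0.07551) = 288.1·0.74026 = 213.268.
B = 255 by definition for t > 66.
Dividing each by 255: (0.7606, 0.8363, 1.0000) → (0.761, 0.836, 1.000).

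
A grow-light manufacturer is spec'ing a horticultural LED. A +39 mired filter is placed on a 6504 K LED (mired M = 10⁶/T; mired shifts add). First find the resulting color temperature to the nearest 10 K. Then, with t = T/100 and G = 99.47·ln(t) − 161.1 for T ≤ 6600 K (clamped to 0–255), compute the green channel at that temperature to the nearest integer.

M_in = 10⁶/6504 = 153.75; M_out = 153.75 + (+39) = 192.75.
T_out = 10⁶/192.75 = 5188.0 K → 5190 K; t = 51.9.
G = 99.47·ln 51.9 − 161.1 = 99.47·3.9493 − 161.1 = 231.739.
Rounded: 232.

232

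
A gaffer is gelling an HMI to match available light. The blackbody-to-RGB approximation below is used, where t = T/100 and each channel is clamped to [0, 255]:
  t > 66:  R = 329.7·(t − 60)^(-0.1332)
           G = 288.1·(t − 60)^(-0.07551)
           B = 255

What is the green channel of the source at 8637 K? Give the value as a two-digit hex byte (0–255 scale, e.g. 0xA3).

0xE1

t = 8637/100 = 86.37; the t > 66 branch applies.
G = 288.1·(86.37 − 60)^(-0.07551) = 288.1·26.37^(-0.07551) = 288.1·0.78107 = 225.027.
Rounded: 225; in hex, 0xE1.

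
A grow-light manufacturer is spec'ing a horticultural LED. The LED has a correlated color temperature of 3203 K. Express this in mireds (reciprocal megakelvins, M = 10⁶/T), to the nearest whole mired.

M = 10⁶ / 3203 = 312.207 → 312 mireds.

312 mireds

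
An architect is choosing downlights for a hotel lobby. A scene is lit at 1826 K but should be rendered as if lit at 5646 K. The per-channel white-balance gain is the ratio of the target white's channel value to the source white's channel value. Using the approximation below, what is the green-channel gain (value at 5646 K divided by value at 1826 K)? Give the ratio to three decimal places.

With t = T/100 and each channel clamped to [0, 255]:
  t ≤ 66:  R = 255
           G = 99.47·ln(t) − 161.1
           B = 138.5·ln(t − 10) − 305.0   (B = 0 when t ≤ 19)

At 1826 K (t = 18.26):
  G = 99.47·ln 18.26 − 161.1 = 99.47·2.9047 − 161.1 = 127.832.
At 5646 K (t = 56.46):
  G = 99.47·ln 56.46 − 161.1 = 99.47·4.0335 − 161.1 = 240.115.
Gain = 240.115 / 127.832 = 1.8784 → 1.878.

1.878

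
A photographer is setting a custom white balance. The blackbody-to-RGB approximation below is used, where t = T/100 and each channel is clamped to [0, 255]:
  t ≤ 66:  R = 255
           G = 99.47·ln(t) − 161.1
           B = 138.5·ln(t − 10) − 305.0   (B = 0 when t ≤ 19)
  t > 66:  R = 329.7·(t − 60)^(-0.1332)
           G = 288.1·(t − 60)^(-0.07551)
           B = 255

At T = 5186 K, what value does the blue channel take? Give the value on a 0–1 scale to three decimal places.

0.832

t = 5186/100 = 51.86; the t ≤ 66 branch applies.
B = 138.5·ln(51.86 − 10) − 305.0 = 138.5·ln 41.86 − 305.0 = 138.5·3.7343 − 305.0 = 212.205.
On a 0–1 scale: 212.205/255 = 0.8322 → 0.832.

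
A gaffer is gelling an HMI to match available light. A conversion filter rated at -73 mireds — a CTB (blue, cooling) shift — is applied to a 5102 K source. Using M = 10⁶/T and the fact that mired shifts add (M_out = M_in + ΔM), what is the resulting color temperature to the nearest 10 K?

M_in = 10⁶/5102 = 196.00 mireds.
M_out = 196.00 + (-73) = 123.00 mireds.
T_out = 10⁶/123.00 = 8130.0 K → 8130 K.

8130 K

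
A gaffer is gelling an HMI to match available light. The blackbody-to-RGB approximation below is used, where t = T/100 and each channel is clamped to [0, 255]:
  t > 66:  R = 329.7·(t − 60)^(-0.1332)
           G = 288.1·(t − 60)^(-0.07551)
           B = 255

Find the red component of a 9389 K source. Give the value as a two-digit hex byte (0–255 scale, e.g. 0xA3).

t = 9389/100 = 93.89; the t > 66 branch applies.
R = 329.7·(93.89 − 60)^(-0.1332) = 329.7·33.89^(-0.1332) = 329.7·0.62545 = 206.212.
Rounded: 206; in hex, 0xCE.

0xCE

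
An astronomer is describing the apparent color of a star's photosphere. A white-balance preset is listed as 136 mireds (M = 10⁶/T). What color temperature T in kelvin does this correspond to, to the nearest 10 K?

7350 K

T = 10⁶ / 136 = 7352.94 K → 7350 K.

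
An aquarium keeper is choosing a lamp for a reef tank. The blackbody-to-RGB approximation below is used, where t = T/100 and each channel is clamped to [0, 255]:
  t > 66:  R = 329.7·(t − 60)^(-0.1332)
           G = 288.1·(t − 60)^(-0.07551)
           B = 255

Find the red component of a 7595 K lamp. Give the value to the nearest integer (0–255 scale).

228

t = 7595/100 = 75.95; the t > 66 branch applies.
R = 329.7·(75.95 − 60)^(-0.1332) = 329.7·15.95^(-0.1332) = 329.7·0.69150 = 227.988.
Rounded: 228.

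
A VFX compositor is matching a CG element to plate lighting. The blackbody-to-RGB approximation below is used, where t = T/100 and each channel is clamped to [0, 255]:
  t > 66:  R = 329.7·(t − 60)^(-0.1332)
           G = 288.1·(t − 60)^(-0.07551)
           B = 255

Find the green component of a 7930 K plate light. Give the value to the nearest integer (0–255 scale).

230

t = 7930/100 = 79.3; the t > 66 branch applies.
G = 288.1·(79.3 − 60)^(-0.07551) = 288.1·19.3^(-0.07551) = 288.1·0.79970 = 230.394.
Rounded: 230.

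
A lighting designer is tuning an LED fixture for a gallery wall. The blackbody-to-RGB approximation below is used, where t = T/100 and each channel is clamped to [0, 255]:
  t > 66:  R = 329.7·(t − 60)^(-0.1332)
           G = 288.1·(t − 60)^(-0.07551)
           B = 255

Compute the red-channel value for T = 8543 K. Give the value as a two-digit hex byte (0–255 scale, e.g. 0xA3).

0xD6

t = 8543/100 = 85.43; the t > 66 branch applies.
R = 329.7·(85.43 − 60)^(-0.1332) = 329.7·25.43^(-0.1332) = 329.7·0.64984 = 214.253.
Rounded: 214; in hex, 0xD6.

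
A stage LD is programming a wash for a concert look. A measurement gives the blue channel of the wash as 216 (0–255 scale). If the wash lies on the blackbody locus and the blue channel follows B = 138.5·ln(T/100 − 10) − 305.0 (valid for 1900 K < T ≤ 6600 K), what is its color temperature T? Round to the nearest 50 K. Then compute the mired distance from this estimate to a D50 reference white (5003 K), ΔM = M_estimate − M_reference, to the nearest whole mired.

-11 mireds

ln(t − 10) = (216 + 305.0) / 138.5 = 3.7617.
t − 10 = e^3.7617 = 43.023, so t = 53.023.
T = 100·t = 5302 K → 5300 K to the nearest 50 K.
M_estimate = 10⁶/5300 = 188.68; M_reference = 10⁶/5003 = 199.88.
ΔM = 188.68 − 199.88 = -11.20 → -11 mireds.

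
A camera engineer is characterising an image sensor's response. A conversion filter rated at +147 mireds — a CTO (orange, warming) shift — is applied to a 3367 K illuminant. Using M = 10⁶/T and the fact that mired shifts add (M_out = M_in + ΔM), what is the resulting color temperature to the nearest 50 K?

M_in = 10⁶/3367 = 297.00 mireds.
M_out = 297.00 + (+147) = 444.00 mireds.
T_out = 10⁶/444.00 = 2252.3 K → 2250 K.

2250 K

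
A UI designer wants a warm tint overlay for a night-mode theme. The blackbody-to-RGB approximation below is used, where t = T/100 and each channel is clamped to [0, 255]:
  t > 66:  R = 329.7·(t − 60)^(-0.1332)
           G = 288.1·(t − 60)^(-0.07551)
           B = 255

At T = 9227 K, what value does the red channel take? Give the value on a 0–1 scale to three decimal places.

t = 9227/100 = 92.27; the t > 66 branch applies.
R = 329.7·(92.27 − 60)^(-0.1332) = 329.7·32.27^(-0.1332) = 329.7·0.62955 = 207.562.
On a 0–1 scale: 207.562/255 = 0.8140 → 0.814.

0.814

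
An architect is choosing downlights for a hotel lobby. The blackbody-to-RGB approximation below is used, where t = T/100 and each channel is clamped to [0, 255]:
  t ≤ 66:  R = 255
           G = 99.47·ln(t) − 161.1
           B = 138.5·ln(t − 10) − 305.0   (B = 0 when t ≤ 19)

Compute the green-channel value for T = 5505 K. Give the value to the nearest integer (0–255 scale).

238

t = 5505/100 = 55.05; the t ≤ 66 branch applies.
G = 99.47·ln 55.05 − 161.1 = 99.47·4.0082 − 161.1 = 237.600.
Rounded: 238.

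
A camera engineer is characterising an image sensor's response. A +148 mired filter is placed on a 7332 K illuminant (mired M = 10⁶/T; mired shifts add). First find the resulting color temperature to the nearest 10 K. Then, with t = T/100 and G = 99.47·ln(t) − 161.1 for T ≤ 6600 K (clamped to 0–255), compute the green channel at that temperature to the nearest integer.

193

M_in = 10⁶/7332 = 136.39; M_out = 136.39 + (+148) = 284.39.
T_out = 10⁶/284.39 = 3516.3 K → 3520 K; t = 35.2.
G = 99.47·ln 35.2 − 161.1 = 99.47·3.5610 − 161.1 = 193.117.
Rounded: 193.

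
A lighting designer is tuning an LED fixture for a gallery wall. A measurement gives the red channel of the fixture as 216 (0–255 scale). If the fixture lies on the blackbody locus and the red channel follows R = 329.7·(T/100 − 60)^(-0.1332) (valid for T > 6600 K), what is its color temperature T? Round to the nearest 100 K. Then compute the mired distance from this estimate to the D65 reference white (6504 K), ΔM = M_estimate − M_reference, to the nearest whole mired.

(t − 60)^(-0.1332) = 216/329.7 = 0.65514.
t − 60 = 0.65514^(1/-0.1332) = 0.65514^(-7.508) = 23.926, so t = 83.926.
T = 100·t = 8393 K → 8400 K to the nearest 100 K.
M_estimate = 10⁶/8400 = 119.05; M_reference = 10⁶/6504 = 153.75.
ΔM = 119.05 − 153.75 = -34.70 → -35 mireds.

-35 mireds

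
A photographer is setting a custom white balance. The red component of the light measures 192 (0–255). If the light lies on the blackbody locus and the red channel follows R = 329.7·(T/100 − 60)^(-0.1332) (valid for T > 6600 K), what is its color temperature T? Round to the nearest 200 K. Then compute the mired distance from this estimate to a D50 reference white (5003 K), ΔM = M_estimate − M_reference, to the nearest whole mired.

-115 mireds

(t − 60)^(-0.1332) = 192/329.7 = 0.58235.
t − 60 = 0.58235^(1/-0.1332) = 0.58235^(-7.508) = 57.929, so t = 117.929.
T = 100·t = 11793 K → 11800 K to the nearest 200 K.
M_estimate = 10⁶/11800 = 84.75; M_reference = 10⁶/5003 = 199.88.
ΔM = 84.75 − 199.88 = -115.13 → -115 mireds.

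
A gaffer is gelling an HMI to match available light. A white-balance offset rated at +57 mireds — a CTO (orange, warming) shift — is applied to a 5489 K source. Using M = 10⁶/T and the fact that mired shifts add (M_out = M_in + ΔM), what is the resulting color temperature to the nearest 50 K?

4200 K

M_in = 10⁶/5489 = 182.18 mireds.
M_out = 182.18 + (+57) = 239.18 mireds.
T_out = 10⁶/239.18 = 4180.9 K → 4200 K.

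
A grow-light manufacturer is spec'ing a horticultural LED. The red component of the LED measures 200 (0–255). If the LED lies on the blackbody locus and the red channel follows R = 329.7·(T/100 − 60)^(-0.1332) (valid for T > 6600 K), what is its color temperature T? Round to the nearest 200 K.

10200 K

(t − 60)^(-0.1332) = 200/329.7 = 0.60661.
t − 60 = 0.60661^(1/-0.1332) = 0.60661^(-7.508) = 42.638, so t = 102.638.
T = 100·t = 10264 K → 10200 K to the nearest 200 K.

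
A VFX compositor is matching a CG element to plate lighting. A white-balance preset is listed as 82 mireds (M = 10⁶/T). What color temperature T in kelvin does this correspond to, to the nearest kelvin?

12195 K

T = 10⁶ / 82 = 12195.12 K → 12195 K.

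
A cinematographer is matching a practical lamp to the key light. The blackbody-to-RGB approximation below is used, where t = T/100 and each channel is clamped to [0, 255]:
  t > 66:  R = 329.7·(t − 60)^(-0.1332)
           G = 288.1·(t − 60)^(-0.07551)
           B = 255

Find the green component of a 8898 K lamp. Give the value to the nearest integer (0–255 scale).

t = 8898/100 = 88.98; the t > 66 branch applies.
G = 288.1·(88.98 − 60)^(-0.07551) = 288.1·28.98^(-0.07551) = 288.1·0.77553 = 223.429.
Rounded: 223.

223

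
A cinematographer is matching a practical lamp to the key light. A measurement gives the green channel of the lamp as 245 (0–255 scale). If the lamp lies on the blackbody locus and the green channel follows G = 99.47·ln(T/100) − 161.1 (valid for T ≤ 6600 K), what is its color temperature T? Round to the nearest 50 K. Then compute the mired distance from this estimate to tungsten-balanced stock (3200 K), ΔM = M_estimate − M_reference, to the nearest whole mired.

-144 mireds

ln t = (245 + 161.1) / 99.47 = 4.0826.
t = e^4.0826 = 59.302.
T = 100·t = 5930 K → 5950 K to the nearest 50 K.
M_estimate = 10⁶/5950 = 168.07; M_reference = 10⁶/3200 = 312.50.
ΔM = 168.07 − 312.50 = -144.43 → -144 mireds.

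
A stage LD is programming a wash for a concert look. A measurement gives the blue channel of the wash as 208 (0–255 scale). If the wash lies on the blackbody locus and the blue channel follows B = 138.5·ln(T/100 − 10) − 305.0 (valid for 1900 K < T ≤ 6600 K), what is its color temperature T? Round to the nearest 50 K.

5050 K

ln(t − 10) = (208 + 305.0) / 138.5 = 3.7040.
t − 10 = e^3.7040 = 40.608, so t = 50.608.
T = 100·t = 5061 K → 5050 K to the nearest 50 K.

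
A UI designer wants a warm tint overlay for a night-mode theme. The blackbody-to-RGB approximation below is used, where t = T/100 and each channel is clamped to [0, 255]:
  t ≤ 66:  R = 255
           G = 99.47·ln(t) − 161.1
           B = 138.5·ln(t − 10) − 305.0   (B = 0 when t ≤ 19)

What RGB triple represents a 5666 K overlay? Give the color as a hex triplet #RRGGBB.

#FFF0E3

t = 5666/100 = 56.66; the t ≤ 66 branch applies.
R = 255 by definition for t ≤ 66.
G = 99.47·ln 56.66 − 161.1 = 99.47·4.0371 − 161.1 = 240.467.
B = 138.5·ln(56.66 − 10) − 305.0 = 138.5·ln 46.66 − 305.0 = 138.5·3.8429 − 305.0 = 227.240.
Rounded: (255, 240, 227).
In hex: #FFF0E3.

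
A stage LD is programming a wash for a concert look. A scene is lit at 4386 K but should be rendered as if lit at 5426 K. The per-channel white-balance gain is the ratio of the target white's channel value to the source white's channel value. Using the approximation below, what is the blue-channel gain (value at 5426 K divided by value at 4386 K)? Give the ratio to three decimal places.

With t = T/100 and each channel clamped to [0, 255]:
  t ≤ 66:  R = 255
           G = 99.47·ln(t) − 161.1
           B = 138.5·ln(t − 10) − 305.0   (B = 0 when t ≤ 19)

At 4386 K (t = 43.86):
  B = 138.5·ln(43.86 − 10) − 305.0 = 138.5·ln 33.86 − 305.0 = 138.5·3.5222 − 305.0 = 182.829.
At 5426 K (t = 54.26):
  B = 138.5·ln(54.26 − 10) − 305.0 = 138.5·ln 44.26 − 305.0 = 138.5·3.7901 − 305.0 = 219.926.
Gain = 219.926 / 182.829 = 1.2029 → 1.203.

1.203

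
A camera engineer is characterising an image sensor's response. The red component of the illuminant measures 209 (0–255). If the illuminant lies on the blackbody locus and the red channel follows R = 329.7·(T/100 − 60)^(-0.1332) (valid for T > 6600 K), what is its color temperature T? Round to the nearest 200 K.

(t − 60)^(-0.1332) = 209/329.7 = 0.63391.
t − 60 = 0.63391^(1/-0.1332) = 0.63391^(-7.508) = 30.639, so t = 90.639.
T = 100·t = 9064 K → 9000 K to the nearest 200 K.

9000 K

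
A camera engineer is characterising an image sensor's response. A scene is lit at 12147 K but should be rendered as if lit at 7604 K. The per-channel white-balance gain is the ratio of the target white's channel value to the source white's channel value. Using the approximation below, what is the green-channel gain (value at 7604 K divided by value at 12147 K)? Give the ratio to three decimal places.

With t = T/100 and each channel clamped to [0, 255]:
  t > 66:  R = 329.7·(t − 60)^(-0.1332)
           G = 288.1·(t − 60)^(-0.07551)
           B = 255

At 12147 K (t = 121.47):
  G = 288.1·(121.47 − 60)^(-0.07551) = 288.1·61.47^(-0.07551) = 288.1·0.73272 = 211.097.
At 7604 K (t = 76.04):
  G = 288.1·(76.04 − 60)^(-0.07551) = 288.1·16.04^(-0.07551) = 288.1·0.81095 = 233.635.
Gain = 233.635 / 211.097 = 1.1068 → 1.107.

1.107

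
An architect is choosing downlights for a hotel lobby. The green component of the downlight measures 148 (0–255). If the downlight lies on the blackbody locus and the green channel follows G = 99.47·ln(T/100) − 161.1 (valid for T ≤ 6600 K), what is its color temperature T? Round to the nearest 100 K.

2200 K

ln t = (148 + 161.1) / 99.47 = 3.1075.
t = e^3.1075 = 22.364.
T = 100·t = 2236 K → 2200 K to the nearest 100 K.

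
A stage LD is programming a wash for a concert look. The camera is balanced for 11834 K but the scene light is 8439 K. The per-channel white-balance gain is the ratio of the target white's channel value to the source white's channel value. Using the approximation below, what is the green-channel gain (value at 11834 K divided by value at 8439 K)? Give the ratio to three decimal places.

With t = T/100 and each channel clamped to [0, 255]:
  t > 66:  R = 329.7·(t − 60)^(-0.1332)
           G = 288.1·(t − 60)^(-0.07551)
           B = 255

0.936

At 8439 K (t = 84.39):
  G = 288.1·(84.39 − 60)^(-0.07551) = 288.1·24.39^(-0.07551) = 288.1·0.78569 = 226.358.
At 11834 K (t = 118.34):
  G = 288.1·(118.34 − 60)^(-0.07551) = 288.1·58.34^(-0.07551) = 288.1·0.73562 = 211.931.
Gain = 211.931 / 226.358 = 0.9363 → 0.936.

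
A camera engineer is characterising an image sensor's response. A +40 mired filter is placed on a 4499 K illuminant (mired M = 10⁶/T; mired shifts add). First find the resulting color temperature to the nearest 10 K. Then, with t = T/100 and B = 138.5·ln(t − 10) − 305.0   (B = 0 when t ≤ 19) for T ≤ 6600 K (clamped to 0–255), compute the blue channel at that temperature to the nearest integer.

M_in = 10⁶/4499 = 222.27; M_out = 222.27 + (+40) = 262.27.
T_out = 10⁶/262.27 = 3812.8 K → 3810 K; t = 38.1.
B = 138.5·ln(38.1 − 10) − 305.0 = 138.5·ln 28.1 − 305.0 = 138.5·3.3358 − 305.0 = 157.004.
Rounded: 157.

157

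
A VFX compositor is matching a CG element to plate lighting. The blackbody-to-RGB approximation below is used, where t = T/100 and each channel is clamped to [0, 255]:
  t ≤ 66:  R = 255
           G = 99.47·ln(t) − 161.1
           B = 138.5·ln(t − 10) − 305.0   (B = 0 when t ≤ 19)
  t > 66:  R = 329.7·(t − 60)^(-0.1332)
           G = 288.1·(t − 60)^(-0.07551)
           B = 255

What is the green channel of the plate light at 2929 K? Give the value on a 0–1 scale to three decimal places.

0.686

t = 2929/100 = 29.29; the t ≤ 66 branch applies.
G = 99.47·ln 29.29 − 161.1 = 99.47·3.3772 − 161.1 = 174.835.
On a 0–1 scale: 174.835/255 = 0.6856 → 0.686.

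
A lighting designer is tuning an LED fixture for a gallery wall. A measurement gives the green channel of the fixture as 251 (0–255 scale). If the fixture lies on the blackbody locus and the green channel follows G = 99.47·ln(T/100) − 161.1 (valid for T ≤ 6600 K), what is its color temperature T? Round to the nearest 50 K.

6300 K

ln t = (251 + 161.1) / 99.47 = 4.1430.
t = e^4.1430 = 62.989.
T = 100·t = 6299 K → 6300 K to the nearest 50 K.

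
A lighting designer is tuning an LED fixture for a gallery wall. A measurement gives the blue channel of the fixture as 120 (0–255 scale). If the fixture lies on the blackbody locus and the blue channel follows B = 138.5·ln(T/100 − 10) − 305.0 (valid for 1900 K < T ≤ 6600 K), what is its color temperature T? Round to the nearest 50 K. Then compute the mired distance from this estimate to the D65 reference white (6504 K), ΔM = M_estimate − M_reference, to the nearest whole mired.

+164 mireds

ln(t − 10) = (120 + 305.0) / 138.5 = 3.0686.
t − 10 = e^3.0686 = 21.512, so t = 31.512.
T = 100·t = 3151 K → 3150 K to the nearest 50 K.
M_estimate = 10⁶/3150 = 317.46; M_reference = 10⁶/6504 = 153.75.
ΔM = 317.46 − 153.75 = 163.71 → +164 mireds.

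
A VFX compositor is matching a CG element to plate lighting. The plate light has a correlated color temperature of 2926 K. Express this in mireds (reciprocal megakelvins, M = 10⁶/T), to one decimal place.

M = 10⁶ / 2926 = 341.763 → 341.8 mireds.

341.8 mireds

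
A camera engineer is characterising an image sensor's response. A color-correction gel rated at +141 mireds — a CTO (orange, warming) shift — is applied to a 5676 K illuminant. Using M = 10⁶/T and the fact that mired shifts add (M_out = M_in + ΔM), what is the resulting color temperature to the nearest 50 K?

3150 K

M_in = 10⁶/5676 = 176.18 mireds.
M_out = 176.18 + (+141) = 317.18 mireds.
T_out = 10⁶/317.18 = 3152.8 K → 3150 K.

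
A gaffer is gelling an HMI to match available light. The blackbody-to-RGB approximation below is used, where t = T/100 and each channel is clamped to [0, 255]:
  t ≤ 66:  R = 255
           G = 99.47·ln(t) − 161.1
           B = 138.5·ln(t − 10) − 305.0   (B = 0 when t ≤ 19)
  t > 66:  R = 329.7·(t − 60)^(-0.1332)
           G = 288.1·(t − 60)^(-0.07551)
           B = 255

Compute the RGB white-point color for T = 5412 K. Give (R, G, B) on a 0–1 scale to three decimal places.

t = 5412/100 = 54.12; the t ≤ 66 branch applies.
R = 255 by definition for t ≤ 66.
G = 99.47·ln 54.12 − 161.1 = 99.47·3.9912 − 161.1 = 235.905.
B = 138.5·ln(54.12 − 10) − 305.0 = 138.5·ln 44.12 − 305.0 = 138.5·3.7869 − 305.0 = 219.487.
Dividing each by 255: (1.0000, 0.9251, 0.8607) → (1.000, 0.925, 0.861).

(1.000, 0.925, 0.861)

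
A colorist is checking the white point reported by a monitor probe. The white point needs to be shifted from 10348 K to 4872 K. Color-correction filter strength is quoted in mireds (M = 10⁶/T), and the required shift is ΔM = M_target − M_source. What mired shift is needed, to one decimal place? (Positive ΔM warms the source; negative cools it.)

+108.6 mireds

M_source = 10⁶/10348 = 96.637; M_target = 10⁶/4872 = 205.255.
ΔM = 205.255 − 96.637 = 108.617 → +108.6 mireds, a warming shift.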